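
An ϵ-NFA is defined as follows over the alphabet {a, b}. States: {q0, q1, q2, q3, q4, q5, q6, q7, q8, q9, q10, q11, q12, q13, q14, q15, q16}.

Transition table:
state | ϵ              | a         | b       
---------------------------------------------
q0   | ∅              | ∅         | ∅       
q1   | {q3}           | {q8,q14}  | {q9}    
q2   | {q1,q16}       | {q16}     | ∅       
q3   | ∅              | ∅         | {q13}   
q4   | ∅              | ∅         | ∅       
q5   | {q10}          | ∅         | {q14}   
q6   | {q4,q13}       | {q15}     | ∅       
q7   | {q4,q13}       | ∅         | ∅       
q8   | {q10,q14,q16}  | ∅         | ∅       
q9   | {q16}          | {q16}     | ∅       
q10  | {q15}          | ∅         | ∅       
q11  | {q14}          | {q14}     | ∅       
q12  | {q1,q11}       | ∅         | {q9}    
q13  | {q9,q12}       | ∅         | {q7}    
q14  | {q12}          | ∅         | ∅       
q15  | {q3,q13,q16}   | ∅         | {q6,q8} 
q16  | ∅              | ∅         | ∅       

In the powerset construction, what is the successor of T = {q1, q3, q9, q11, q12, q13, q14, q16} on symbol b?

q1 on b → {q9}.
q3 on b → {q13}.
q12 on b → {q9}.
q13 on b → {q7}.
No b-transition from q9, q11, q14, q16.
Union after reading b: {q7, q9, q13}.
Now take the ϵ-closure:
From q7 via ϵ: add q4.
From q9 via ϵ: add q16.
From q13 via ϵ: add q12.
From q12 via ϵ: add q1, q11.
From q1 via ϵ: add q3.
From q11 via ϵ: add q14.
No new states can be added; the closed set is {q1, q3, q4, q7, q9, q11, q12, q13, q14, q16}.

{q1, q3, q4, q7, q9, q11, q12, q13, q14, q16}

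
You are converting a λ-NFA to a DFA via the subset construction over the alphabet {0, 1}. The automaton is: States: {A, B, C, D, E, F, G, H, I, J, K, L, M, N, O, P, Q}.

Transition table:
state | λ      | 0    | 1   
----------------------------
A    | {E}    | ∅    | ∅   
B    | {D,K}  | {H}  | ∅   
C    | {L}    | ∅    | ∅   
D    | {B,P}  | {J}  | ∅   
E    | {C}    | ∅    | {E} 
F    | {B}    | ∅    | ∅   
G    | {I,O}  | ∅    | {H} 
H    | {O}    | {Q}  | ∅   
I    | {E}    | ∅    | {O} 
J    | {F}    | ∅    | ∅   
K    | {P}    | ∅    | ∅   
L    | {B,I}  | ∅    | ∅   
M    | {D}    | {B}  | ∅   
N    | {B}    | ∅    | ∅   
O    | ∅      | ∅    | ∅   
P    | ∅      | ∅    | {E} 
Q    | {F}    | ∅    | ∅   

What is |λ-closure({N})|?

5

Start with {N}.
From N via λ: add B.
From B via λ: add D, K.
From D via λ: add P.
λ-closure = {B, D, K, N, P}, which has 5 states.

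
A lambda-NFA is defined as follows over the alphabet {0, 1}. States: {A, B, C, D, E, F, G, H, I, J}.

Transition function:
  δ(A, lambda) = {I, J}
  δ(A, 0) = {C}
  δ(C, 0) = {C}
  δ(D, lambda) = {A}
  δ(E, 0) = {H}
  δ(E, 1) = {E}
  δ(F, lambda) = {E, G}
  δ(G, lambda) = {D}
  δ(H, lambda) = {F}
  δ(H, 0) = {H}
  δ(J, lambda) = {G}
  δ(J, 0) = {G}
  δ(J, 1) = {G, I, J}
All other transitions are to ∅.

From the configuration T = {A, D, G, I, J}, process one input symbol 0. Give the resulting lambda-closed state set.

A on 0 → {C}.
J on 0 → {G}.
No 0-transition from D, G, I.
Union after reading 0: {C, G}.
Now take the lambda-closure:
From G via lambda: add D.
From D via lambda: add A.
From A via lambda: add I, J.
No new states can be added; the closed set is {A, C, D, G, I, J}.

{A, C, D, G, I, J}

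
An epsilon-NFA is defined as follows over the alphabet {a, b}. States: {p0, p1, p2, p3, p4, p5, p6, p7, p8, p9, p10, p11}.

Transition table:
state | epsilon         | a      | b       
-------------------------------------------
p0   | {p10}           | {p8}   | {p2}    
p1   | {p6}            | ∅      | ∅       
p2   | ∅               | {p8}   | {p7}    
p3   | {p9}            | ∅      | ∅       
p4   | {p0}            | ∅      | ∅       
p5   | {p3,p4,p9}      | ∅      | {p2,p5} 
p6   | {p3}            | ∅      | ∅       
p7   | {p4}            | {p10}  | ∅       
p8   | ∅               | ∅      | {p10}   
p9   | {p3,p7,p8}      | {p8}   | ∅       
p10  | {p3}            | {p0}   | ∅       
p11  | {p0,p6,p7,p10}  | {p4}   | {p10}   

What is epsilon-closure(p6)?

Start with {p6}.
From p6 via epsilon: add p3.
From p3 via epsilon: add p9.
From p9 via epsilon: add p7, p8.
From p7 via epsilon: add p4.
From p4 via epsilon: add p0.
From p0 via epsilon: add p10.
No new states can be added; the closed set is {p0, p3, p4, p6, p7, p8, p9, p10}.

{p0, p3, p4, p6, p7, p8, p9, p10}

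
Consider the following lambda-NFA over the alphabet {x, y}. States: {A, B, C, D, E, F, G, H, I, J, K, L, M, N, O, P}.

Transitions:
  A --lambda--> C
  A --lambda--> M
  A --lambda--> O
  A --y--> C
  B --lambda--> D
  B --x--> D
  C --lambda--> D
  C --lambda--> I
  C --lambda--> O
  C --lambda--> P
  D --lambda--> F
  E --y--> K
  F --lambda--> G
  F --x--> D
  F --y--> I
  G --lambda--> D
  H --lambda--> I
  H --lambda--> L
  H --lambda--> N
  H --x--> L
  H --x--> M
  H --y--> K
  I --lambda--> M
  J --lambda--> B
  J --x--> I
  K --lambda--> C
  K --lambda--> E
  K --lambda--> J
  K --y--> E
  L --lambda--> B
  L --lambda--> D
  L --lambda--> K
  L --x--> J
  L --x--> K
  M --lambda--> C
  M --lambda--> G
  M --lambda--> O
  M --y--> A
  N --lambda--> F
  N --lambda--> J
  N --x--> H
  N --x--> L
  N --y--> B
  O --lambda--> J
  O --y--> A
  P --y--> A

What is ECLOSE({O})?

{B, D, F, G, J, O}

Start with {O}.
From O via lambda: add J.
From J via lambda: add B.
From B via lambda: add D.
From D via lambda: add F.
From F via lambda: add G.
No new states can be added; the closed set is {B, D, F, G, J, O}.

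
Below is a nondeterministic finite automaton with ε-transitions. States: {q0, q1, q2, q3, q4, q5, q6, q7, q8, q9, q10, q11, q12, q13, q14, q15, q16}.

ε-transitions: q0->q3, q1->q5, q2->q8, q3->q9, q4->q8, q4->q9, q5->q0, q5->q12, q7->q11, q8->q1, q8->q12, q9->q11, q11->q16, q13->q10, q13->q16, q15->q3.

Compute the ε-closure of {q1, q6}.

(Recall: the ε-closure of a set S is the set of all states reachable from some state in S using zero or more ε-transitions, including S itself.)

{q0, q1, q3, q5, q6, q9, q11, q12, q16}

Start with {q1, q6}.
From q1 via ε: add q5.
From q5 via ε: add q0, q12.
From q0 via ε: add q3.
From q3 via ε: add q9.
From q9 via ε: add q11.
From q11 via ε: add q16.
No new states can be added; the closed set is {q0, q1, q3, q5, q6, q9, q11, q12, q16}.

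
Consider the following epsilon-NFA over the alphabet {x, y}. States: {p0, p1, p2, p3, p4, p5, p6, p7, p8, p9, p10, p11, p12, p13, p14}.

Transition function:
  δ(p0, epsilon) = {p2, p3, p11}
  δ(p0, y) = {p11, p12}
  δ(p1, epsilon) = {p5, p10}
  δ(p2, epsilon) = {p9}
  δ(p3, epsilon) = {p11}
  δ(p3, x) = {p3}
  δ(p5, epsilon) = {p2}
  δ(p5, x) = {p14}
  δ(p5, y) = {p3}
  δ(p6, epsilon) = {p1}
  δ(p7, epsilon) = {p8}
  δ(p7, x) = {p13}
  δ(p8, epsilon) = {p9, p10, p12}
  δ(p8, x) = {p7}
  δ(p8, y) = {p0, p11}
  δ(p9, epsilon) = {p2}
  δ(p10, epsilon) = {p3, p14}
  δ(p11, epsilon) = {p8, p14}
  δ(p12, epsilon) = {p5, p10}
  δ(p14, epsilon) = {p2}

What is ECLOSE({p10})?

{p2, p3, p5, p8, p9, p10, p11, p12, p14}

Start with {p10}.
From p10 via epsilon: add p3, p14.
From p3 via epsilon: add p11.
From p14 via epsilon: add p2.
From p2 via epsilon: add p9.
From p11 via epsilon: add p8.
From p8 via epsilon: add p12.
From p12 via epsilon: add p5.
No new states can be added; the closed set is {p2, p3, p5, p8, p9, p10, p11, p12, p14}.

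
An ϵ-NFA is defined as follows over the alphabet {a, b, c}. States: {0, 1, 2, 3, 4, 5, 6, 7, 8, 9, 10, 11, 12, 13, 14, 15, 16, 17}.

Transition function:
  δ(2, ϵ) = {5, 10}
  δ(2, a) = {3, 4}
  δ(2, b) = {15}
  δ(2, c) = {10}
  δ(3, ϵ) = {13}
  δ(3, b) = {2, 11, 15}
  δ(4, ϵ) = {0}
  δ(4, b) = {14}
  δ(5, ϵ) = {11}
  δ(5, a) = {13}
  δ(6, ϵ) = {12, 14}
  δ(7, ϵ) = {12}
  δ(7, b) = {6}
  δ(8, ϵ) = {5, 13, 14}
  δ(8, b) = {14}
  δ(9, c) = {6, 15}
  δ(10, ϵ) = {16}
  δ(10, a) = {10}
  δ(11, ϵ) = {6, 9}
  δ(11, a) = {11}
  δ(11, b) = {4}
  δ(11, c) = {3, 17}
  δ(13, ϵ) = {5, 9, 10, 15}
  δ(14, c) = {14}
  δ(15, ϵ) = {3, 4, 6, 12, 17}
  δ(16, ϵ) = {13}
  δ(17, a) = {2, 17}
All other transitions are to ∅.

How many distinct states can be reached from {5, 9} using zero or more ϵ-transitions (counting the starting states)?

Start with {5, 9}.
From 5 via ϵ: add 11.
From 11 via ϵ: add 6.
From 6 via ϵ: add 12, 14.
ϵ-closure = {5, 6, 9, 11, 12, 14}, which has 6 states.

6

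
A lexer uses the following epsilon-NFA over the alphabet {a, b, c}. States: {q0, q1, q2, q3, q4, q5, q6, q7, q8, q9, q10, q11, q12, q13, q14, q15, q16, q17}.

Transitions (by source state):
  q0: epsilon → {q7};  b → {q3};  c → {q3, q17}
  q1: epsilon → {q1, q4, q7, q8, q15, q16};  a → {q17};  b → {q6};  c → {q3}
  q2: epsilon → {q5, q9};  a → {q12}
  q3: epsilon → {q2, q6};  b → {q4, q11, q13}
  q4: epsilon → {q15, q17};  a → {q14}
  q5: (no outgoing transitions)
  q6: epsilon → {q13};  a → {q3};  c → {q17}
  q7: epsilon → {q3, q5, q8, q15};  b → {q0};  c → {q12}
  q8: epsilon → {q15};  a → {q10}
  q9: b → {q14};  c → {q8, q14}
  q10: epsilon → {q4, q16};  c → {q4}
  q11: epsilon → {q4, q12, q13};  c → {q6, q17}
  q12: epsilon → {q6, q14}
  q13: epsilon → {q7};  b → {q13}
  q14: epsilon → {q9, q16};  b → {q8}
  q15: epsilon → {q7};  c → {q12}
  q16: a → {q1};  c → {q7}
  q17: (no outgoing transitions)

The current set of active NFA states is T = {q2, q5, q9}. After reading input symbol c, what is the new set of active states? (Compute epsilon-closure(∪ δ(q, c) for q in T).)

{q2, q3, q5, q6, q7, q8, q9, q13, q14, q15, q16}

q9 on c → {q8, q14}.
No c-transition from q2, q5.
Union after reading c: {q8, q14}.
Now take the epsilon-closure:
From q8 via epsilon: add q15.
From q14 via epsilon: add q9, q16.
From q15 via epsilon: add q7.
From q7 via epsilon: add q3, q5.
From q3 via epsilon: add q2, q6.
From q6 via epsilon: add q13.
No new states can be added; the closed set is {q2, q3, q5, q6, q7, q8, q9, q13, q14, q15, q16}.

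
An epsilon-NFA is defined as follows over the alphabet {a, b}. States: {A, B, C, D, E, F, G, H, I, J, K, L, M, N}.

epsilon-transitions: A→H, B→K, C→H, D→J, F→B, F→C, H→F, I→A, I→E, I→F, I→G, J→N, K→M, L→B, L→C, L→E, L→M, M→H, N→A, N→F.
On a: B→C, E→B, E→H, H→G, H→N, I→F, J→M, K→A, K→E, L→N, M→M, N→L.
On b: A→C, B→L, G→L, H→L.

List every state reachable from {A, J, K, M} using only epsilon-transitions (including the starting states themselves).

Start with {A, J, K, M}.
From A via epsilon: add H.
From J via epsilon: add N.
From H via epsilon: add F.
From F via epsilon: add B, C.
No new states can be added; the closed set is {A, B, C, F, H, J, K, M, N}.

{A, B, C, F, H, J, K, M, N}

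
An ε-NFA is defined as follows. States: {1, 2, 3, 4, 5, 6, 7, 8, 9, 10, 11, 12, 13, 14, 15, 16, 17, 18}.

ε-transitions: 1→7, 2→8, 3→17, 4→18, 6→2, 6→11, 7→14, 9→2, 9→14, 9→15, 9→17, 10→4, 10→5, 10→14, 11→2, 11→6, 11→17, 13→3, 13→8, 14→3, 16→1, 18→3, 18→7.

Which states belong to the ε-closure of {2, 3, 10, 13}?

Start with {2, 3, 10, 13}.
From 2 via ε: add 8.
From 3 via ε: add 17.
From 10 via ε: add 4, 5, 14.
From 4 via ε: add 18.
From 18 via ε: add 7.
No new states can be added; the closed set is {2, 3, 4, 5, 7, 8, 10, 13, 14, 17, 18}.

{2, 3, 4, 5, 7, 8, 10, 13, 14, 17, 18}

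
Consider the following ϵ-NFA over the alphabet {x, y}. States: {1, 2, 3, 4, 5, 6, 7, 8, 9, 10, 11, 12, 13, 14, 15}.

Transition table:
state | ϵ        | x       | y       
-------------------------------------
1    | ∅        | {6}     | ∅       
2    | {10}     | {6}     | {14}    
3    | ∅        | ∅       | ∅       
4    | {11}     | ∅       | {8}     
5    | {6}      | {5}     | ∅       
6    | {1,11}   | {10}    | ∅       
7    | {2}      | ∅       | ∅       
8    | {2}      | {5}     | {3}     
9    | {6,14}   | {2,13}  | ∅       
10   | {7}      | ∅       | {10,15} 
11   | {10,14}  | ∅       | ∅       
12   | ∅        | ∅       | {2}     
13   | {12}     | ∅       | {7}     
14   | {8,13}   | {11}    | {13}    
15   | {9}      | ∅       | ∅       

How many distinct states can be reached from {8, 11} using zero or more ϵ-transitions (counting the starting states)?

8

Start with {8, 11}.
From 8 via ϵ: add 2.
From 11 via ϵ: add 10, 14.
From 10 via ϵ: add 7.
From 14 via ϵ: add 13.
From 13 via ϵ: add 12.
ϵ-closure = {2, 7, 8, 10, 11, 12, 13, 14}, which has 8 states.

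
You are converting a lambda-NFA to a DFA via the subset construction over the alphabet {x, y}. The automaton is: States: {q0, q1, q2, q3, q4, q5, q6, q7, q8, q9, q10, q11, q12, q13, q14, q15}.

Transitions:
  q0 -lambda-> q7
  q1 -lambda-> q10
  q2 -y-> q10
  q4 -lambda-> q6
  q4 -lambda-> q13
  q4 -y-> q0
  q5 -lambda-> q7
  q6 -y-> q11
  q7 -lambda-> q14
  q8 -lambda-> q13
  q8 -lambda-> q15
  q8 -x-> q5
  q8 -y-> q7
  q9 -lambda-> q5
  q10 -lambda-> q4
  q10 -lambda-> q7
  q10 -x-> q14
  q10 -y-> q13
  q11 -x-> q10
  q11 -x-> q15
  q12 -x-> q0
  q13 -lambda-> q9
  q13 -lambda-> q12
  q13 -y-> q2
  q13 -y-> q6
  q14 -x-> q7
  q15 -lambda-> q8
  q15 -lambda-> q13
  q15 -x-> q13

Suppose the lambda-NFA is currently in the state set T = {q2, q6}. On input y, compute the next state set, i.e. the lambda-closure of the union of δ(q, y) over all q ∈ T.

q2 on y → {q10}.
q6 on y → {q11}.
Union after reading y: {q10, q11}.
Now take the lambda-closure:
From q10 via lambda: add q4, q7.
From q4 via lambda: add q6, q13.
From q7 via lambda: add q14.
From q13 via lambda: add q9, q12.
From q9 via lambda: add q5.
No new states can be added; the closed set is {q4, q5, q6, q7, q9, q10, q11, q12, q13, q14}.

{q4, q5, q6, q7, q9, q10, q11, q12, q13, q14}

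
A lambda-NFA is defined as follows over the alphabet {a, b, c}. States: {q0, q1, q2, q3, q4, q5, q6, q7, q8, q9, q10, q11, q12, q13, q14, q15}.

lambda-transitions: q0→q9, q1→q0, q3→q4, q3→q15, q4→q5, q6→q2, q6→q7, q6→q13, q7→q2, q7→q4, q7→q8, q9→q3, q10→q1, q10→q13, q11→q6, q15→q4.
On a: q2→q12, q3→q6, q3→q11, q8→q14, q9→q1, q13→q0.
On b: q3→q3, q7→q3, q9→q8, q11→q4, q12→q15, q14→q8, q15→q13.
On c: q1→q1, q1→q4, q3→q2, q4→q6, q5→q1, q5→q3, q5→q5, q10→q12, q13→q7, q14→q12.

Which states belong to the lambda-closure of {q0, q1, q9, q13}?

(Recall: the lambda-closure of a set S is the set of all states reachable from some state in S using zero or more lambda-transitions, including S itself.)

Start with {q0, q1, q9, q13}.
From q9 via lambda: add q3.
From q3 via lambda: add q4, q15.
From q4 via lambda: add q5.
No new states can be added; the closed set is {q0, q1, q3, q4, q5, q9, q13, q15}.

{q0, q1, q3, q4, q5, q9, q13, q15}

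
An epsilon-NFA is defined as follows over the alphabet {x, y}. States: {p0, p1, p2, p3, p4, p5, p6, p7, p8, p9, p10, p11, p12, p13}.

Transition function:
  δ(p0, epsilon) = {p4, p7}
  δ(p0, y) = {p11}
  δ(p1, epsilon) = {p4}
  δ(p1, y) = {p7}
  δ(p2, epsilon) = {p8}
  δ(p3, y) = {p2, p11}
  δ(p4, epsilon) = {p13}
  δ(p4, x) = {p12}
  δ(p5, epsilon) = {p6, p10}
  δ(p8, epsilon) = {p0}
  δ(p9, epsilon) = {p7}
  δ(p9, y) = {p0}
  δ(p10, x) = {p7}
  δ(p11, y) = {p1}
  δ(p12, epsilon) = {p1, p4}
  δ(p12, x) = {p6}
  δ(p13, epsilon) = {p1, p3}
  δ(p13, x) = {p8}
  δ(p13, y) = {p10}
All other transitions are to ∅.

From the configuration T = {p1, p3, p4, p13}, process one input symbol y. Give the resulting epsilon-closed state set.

{p0, p1, p2, p3, p4, p7, p8, p10, p11, p13}

p1 on y → {p7}.
p3 on y → {p2, p11}.
p13 on y → {p10}.
No y-transition from p4.
Union after reading y: {p2, p7, p10, p11}.
Now take the epsilon-closure:
From p2 via epsilon: add p8.
From p8 via epsilon: add p0.
From p0 via epsilon: add p4.
From p4 via epsilon: add p13.
From p13 via epsilon: add p1, p3.
No new states can be added; the closed set is {p0, p1, p2, p3, p4, p7, p8, p10, p11, p13}.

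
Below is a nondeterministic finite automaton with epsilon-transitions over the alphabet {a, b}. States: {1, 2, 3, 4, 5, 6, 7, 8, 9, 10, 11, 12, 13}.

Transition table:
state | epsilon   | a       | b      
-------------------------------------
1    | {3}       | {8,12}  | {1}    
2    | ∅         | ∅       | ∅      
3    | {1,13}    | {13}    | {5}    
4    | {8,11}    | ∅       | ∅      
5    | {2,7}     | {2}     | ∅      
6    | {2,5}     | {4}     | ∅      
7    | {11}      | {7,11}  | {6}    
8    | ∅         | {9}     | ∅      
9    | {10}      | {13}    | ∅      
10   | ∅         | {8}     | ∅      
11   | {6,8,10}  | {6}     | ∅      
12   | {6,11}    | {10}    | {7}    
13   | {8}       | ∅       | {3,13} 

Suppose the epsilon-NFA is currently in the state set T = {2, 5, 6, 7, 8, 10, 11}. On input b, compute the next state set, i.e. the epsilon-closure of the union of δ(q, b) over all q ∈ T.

{2, 5, 6, 7, 8, 10, 11}

7 on b → {6}.
No b-transition from 2, 5, 6, 8, 10, 11.
Union after reading b: {6}.
Now take the epsilon-closure:
From 6 via epsilon: add 2, 5.
From 5 via epsilon: add 7.
From 7 via epsilon: add 11.
From 11 via epsilon: add 8, 10.
No new states can be added; the closed set is {2, 5, 6, 7, 8, 10, 11}.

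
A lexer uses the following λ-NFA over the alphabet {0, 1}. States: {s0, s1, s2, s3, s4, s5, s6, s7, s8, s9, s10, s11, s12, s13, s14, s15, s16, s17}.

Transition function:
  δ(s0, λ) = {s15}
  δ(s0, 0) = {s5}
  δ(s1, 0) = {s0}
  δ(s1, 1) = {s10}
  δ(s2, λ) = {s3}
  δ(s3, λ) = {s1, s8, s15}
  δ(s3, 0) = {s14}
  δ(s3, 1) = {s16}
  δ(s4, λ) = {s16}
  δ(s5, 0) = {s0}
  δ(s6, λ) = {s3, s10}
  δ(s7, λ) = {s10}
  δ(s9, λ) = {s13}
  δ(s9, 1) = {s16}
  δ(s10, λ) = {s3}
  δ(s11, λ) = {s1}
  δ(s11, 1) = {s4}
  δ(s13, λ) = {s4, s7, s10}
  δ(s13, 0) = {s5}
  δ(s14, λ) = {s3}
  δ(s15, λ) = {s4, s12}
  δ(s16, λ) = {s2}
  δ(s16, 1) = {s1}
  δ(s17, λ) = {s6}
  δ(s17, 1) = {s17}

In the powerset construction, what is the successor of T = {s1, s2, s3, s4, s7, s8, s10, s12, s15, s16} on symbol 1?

s1 on 1 → {s10}.
s3 on 1 → {s16}.
s16 on 1 → {s1}.
No 1-transition from s2, s4, s7, s8, s10, s12, s15.
Union after reading 1: {s1, s10, s16}.
Now take the λ-closure:
From s10 via λ: add s3.
From s16 via λ: add s2.
From s3 via λ: add s8, s15.
From s15 via λ: add s4, s12.
No new states can be added; the closed set is {s1, s2, s3, s4, s8, s10, s12, s15, s16}.

{s1, s2, s3, s4, s8, s10, s12, s15, s16}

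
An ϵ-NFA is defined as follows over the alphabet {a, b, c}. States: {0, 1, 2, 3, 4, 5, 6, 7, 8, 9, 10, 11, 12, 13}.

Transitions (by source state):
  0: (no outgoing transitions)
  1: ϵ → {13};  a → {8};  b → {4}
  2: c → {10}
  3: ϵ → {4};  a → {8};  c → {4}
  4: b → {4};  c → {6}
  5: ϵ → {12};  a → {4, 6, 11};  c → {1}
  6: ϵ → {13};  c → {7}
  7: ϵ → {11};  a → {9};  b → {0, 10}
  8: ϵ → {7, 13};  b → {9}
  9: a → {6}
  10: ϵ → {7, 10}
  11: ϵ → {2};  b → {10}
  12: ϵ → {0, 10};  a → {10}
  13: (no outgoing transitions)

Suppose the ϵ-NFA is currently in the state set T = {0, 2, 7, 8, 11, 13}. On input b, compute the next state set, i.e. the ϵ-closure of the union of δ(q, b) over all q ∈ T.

{0, 2, 7, 9, 10, 11}

7 on b → {0, 10}.
8 on b → {9}.
11 on b → {10}.
No b-transition from 0, 2, 13.
Union after reading b: {0, 9, 10}.
Now take the ϵ-closure:
From 10 via ϵ: add 7.
From 7 via ϵ: add 11.
From 11 via ϵ: add 2.
No new states can be added; the closed set is {0, 2, 7, 9, 10, 11}.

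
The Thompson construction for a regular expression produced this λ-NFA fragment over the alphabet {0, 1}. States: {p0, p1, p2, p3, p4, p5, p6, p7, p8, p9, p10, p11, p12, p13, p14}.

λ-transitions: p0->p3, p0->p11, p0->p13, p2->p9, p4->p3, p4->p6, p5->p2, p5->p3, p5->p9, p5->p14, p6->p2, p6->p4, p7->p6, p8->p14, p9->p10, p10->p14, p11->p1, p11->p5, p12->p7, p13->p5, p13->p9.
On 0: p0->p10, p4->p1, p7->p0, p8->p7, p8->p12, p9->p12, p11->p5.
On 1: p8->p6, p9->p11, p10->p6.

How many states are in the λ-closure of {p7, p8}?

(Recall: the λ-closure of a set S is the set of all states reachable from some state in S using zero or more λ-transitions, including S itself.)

Start with {p7, p8}.
From p7 via λ: add p6.
From p8 via λ: add p14.
From p6 via λ: add p2, p4.
From p2 via λ: add p9.
From p4 via λ: add p3.
From p9 via λ: add p10.
λ-closure = {p2, p3, p4, p6, p7, p8, p9, p10, p14}, which has 9 states.

9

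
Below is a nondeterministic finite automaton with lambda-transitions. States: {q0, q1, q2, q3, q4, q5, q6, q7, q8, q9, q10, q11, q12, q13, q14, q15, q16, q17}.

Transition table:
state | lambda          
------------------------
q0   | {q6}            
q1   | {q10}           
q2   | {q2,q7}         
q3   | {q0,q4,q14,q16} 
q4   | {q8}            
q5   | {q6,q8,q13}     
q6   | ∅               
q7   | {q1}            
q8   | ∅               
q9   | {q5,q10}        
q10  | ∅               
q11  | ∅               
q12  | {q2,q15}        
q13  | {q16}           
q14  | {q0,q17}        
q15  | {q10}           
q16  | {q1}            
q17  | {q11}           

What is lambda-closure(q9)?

{q1, q5, q6, q8, q9, q10, q13, q16}

Start with {q9}.
From q9 via lambda: add q5, q10.
From q5 via lambda: add q6, q8, q13.
From q13 via lambda: add q16.
From q16 via lambda: add q1.
No new states can be added; the closed set is {q1, q5, q6, q8, q9, q10, q13, q16}.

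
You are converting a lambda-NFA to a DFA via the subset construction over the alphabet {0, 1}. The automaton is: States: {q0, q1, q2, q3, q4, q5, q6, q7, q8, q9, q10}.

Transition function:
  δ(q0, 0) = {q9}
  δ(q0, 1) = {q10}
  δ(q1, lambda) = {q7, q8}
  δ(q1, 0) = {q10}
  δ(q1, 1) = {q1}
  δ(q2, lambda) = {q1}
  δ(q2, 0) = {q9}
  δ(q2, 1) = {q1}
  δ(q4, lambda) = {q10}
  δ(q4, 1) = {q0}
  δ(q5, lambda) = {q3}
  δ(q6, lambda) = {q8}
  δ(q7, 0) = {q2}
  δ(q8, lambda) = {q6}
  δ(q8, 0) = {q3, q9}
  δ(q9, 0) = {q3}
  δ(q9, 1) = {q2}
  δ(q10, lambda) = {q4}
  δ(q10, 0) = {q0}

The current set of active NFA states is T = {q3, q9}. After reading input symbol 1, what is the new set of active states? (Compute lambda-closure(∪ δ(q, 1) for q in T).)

q9 on 1 → {q2}.
No 1-transition from q3.
Union after reading 1: {q2}.
Now take the lambda-closure:
From q2 via lambda: add q1.
From q1 via lambda: add q7, q8.
From q8 via lambda: add q6.
No new states can be added; the closed set is {q1, q2, q6, q7, q8}.

{q1, q2, q6, q7, q8}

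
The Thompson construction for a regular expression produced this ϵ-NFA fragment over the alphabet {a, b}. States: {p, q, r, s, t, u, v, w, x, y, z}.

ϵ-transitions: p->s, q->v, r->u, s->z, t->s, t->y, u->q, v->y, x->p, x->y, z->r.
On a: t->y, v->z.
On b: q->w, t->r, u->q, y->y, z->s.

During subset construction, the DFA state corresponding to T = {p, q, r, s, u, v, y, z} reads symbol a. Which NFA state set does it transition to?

{q, r, u, v, y, z}

v on a → {z}.
No a-transition from p, q, r, s, u, y, z.
Union after reading a: {z}.
Now take the ϵ-closure:
From z via ϵ: add r.
From r via ϵ: add u.
From u via ϵ: add q.
From q via ϵ: add v.
From v via ϵ: add y.
No new states can be added; the closed set is {q, r, u, v, y, z}.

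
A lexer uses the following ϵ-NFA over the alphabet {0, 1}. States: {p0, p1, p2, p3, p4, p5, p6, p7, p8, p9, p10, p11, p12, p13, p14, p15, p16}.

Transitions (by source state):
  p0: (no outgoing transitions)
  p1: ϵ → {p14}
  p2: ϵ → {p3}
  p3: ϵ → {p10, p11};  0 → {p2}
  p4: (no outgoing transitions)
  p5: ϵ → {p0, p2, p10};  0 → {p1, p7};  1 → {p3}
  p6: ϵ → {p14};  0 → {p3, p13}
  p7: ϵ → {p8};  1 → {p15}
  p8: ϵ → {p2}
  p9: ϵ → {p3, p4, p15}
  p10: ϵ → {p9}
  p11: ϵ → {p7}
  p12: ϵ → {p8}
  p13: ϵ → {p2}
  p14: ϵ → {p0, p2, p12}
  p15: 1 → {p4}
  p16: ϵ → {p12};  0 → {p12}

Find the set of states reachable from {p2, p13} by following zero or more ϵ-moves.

{p2, p3, p4, p7, p8, p9, p10, p11, p13, p15}

Start with {p2, p13}.
From p2 via ϵ: add p3.
From p3 via ϵ: add p10, p11.
From p10 via ϵ: add p9.
From p11 via ϵ: add p7.
From p7 via ϵ: add p8.
From p9 via ϵ: add p4, p15.
No new states can be added; the closed set is {p2, p3, p4, p7, p8, p9, p10, p11, p13, p15}.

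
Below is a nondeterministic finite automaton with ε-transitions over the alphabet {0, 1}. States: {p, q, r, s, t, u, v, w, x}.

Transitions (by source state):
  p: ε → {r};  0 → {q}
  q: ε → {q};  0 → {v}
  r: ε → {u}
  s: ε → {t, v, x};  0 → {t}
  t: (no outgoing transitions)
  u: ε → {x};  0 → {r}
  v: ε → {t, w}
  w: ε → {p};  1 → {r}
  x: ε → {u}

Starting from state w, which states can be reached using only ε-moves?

Start with {w}.
From w via ε: add p.
From p via ε: add r.
From r via ε: add u.
From u via ε: add x.
No new states can be added; the closed set is {p, r, u, w, x}.

{p, r, u, w, x}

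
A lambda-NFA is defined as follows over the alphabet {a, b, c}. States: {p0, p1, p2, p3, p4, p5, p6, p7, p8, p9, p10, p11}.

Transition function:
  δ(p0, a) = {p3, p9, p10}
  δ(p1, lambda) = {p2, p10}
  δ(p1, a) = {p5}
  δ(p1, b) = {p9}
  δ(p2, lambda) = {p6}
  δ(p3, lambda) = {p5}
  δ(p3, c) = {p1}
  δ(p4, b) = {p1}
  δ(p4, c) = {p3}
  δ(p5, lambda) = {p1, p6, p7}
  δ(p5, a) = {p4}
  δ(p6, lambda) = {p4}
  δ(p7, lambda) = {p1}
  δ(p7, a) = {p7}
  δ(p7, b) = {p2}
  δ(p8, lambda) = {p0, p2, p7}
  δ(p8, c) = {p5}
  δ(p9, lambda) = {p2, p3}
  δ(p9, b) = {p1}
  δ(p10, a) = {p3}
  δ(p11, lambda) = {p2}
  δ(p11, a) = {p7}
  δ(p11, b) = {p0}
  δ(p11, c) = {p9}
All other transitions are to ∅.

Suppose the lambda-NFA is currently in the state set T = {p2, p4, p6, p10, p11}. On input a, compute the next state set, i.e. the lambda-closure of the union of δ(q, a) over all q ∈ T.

p10 on a → {p3}.
p11 on a → {p7}.
No a-transition from p2, p4, p6.
Union after reading a: {p3, p7}.
Now take the lambda-closure:
From p3 via lambda: add p5.
From p7 via lambda: add p1.
From p1 via lambda: add p2, p10.
From p5 via lambda: add p6.
From p6 via lambda: add p4.
No new states can be added; the closed set is {p1, p2, p3, p4, p5, p6, p7, p10}.

{p1, p2, p3, p4, p5, p6, p7, p10}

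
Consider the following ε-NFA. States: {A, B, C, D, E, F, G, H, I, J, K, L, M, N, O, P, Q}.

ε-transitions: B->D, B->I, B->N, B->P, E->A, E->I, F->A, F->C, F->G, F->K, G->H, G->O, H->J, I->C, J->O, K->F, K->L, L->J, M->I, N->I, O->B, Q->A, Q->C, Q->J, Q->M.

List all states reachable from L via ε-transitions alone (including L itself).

{B, C, D, I, J, L, N, O, P}

Start with {L}.
From L via ε: add J.
From J via ε: add O.
From O via ε: add B.
From B via ε: add D, I, N, P.
From I via ε: add C.
No new states can be added; the closed set is {B, C, D, I, J, L, N, O, P}.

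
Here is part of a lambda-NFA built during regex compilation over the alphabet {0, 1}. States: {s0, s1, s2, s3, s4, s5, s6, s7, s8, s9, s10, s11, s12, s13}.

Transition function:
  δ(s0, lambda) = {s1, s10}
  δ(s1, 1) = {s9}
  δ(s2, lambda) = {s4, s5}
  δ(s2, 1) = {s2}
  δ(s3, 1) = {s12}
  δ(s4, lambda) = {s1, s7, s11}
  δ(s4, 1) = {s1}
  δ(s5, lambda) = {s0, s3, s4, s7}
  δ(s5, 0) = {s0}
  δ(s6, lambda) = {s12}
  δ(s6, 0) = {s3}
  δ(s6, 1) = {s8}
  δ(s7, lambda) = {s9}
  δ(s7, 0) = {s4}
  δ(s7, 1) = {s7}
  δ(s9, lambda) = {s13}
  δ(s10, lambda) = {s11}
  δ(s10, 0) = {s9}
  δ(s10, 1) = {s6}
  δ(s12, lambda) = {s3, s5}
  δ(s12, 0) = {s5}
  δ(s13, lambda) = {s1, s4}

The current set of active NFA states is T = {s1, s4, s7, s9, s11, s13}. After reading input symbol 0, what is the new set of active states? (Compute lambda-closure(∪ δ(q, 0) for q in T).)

{s1, s4, s7, s9, s11, s13}

s7 on 0 → {s4}.
No 0-transition from s1, s4, s9, s11, s13.
Union after reading 0: {s4}.
Now take the lambda-closure:
From s4 via lambda: add s1, s7, s11.
From s7 via lambda: add s9.
From s9 via lambda: add s13.
No new states can be added; the closed set is {s1, s4, s7, s9, s11, s13}.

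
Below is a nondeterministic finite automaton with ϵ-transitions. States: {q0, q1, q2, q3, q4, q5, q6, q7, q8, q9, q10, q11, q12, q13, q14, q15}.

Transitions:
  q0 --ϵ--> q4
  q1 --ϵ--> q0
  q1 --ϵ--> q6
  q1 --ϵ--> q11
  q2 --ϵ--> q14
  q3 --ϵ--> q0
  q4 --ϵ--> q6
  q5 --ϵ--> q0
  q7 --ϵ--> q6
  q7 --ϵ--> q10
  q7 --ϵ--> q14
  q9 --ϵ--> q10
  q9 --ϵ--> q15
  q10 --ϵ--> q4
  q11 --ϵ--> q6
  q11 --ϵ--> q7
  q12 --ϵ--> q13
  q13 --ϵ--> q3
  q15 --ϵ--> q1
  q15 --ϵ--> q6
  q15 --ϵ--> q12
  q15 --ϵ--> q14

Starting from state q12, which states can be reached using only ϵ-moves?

Start with {q12}.
From q12 via ϵ: add q13.
From q13 via ϵ: add q3.
From q3 via ϵ: add q0.
From q0 via ϵ: add q4.
From q4 via ϵ: add q6.
No new states can be added; the closed set is {q0, q3, q4, q6, q12, q13}.

{q0, q3, q4, q6, q12, q13}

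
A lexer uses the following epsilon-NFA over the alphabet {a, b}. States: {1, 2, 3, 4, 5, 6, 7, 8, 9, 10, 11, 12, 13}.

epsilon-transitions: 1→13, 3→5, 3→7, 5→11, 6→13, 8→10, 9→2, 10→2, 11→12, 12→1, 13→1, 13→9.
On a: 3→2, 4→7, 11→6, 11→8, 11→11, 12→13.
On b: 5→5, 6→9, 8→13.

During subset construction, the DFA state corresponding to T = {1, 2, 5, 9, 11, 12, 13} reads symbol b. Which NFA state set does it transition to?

{1, 2, 5, 9, 11, 12, 13}

5 on b → {5}.
No b-transition from 1, 2, 9, 11, 12, 13.
Union after reading b: {5}.
Now take the epsilon-closure:
From 5 via epsilon: add 11.
From 11 via epsilon: add 12.
From 12 via epsilon: add 1.
From 1 via epsilon: add 13.
From 13 via epsilon: add 9.
From 9 via epsilon: add 2.
No new states can be added; the closed set is {1, 2, 5, 9, 11, 12, 13}.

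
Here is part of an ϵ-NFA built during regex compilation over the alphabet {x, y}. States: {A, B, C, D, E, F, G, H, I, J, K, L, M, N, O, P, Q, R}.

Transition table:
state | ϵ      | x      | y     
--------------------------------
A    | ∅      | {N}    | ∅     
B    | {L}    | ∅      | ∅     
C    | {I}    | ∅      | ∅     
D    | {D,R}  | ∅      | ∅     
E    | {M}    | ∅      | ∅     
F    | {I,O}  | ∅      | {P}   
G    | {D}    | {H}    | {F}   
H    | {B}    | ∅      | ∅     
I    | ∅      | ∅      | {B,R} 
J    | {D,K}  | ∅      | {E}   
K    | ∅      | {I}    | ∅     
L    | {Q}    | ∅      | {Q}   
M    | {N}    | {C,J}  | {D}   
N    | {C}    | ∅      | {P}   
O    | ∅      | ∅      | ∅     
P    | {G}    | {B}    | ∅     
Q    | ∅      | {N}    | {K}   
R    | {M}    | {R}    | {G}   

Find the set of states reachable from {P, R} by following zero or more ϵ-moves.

Start with {P, R}.
From P via ϵ: add G.
From R via ϵ: add M.
From G via ϵ: add D.
From M via ϵ: add N.
From N via ϵ: add C.
From C via ϵ: add I.
No new states can be added; the closed set is {C, D, G, I, M, N, P, R}.

{C, D, G, I, M, N, P, R}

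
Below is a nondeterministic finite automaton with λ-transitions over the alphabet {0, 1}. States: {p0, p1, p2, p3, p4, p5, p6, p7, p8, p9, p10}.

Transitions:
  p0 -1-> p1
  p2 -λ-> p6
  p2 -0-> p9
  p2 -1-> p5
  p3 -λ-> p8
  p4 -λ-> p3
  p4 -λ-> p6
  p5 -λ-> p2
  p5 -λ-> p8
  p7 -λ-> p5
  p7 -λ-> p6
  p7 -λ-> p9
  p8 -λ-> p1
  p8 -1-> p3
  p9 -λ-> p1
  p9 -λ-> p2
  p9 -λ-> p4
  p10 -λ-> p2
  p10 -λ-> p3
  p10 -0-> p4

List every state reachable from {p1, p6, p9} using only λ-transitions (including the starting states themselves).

{p1, p2, p3, p4, p6, p8, p9}

Start with {p1, p6, p9}.
From p9 via λ: add p2, p4.
From p4 via λ: add p3.
From p3 via λ: add p8.
No new states can be added; the closed set is {p1, p2, p3, p4, p6, p8, p9}.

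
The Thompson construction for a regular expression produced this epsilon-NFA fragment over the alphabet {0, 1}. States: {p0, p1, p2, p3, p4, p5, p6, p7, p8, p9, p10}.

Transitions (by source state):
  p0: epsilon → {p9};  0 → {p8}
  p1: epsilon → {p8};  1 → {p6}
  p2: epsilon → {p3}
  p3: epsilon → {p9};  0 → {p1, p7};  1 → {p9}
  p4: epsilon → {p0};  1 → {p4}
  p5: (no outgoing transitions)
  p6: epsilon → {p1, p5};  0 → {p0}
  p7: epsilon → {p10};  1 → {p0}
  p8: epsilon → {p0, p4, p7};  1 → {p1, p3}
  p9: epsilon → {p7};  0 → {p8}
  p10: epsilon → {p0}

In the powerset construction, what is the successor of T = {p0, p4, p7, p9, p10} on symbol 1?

{p0, p4, p7, p9, p10}

p4 on 1 → {p4}.
p7 on 1 → {p0}.
No 1-transition from p0, p9, p10.
Union after reading 1: {p0, p4}.
Now take the epsilon-closure:
From p0 via epsilon: add p9.
From p9 via epsilon: add p7.
From p7 via epsilon: add p10.
No new states can be added; the closed set is {p0, p4, p7, p9, p10}.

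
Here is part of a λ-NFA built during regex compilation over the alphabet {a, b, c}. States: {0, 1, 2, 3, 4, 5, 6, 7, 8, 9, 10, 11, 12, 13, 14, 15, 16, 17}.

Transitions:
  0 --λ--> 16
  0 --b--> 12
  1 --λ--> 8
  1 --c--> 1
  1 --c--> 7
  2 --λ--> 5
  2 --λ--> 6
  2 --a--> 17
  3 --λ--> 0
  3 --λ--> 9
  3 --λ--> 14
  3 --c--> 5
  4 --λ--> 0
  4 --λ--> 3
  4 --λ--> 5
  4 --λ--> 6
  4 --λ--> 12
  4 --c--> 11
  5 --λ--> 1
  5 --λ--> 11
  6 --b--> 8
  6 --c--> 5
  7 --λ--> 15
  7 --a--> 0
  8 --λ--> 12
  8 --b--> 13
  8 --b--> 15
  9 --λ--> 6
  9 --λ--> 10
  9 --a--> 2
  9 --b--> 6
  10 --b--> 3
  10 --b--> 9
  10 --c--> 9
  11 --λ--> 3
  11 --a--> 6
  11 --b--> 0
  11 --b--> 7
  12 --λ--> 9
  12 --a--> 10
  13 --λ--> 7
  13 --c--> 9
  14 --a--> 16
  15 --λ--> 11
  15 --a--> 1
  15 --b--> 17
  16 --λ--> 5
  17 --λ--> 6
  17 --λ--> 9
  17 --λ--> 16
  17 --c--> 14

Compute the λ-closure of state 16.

Start with {16}.
From 16 via λ: add 5.
From 5 via λ: add 1, 11.
From 1 via λ: add 8.
From 11 via λ: add 3.
From 3 via λ: add 0, 9, 14.
From 8 via λ: add 12.
From 9 via λ: add 6, 10.
No new states can be added; the closed set is {0, 1, 3, 5, 6, 8, 9, 10, 11, 12, 14, 16}.

{0, 1, 3, 5, 6, 8, 9, 10, 11, 12, 14, 16}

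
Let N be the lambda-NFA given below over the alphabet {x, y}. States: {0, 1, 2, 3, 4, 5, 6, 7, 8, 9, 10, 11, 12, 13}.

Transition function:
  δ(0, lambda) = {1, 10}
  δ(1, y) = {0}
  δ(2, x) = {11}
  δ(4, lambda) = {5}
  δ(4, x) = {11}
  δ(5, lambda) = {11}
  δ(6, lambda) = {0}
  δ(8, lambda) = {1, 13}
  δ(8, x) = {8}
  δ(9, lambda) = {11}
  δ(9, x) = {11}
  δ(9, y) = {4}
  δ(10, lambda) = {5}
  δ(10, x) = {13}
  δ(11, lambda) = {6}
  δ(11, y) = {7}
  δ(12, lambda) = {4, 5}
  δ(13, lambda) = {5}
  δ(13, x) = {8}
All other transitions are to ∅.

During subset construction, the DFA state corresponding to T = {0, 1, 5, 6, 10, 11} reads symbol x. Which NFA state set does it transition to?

{0, 1, 5, 6, 10, 11, 13}

10 on x → {13}.
No x-transition from 0, 1, 5, 6, 11.
Union after reading x: {13}.
Now take the lambda-closure:
From 13 via lambda: add 5.
From 5 via lambda: add 11.
From 11 via lambda: add 6.
From 6 via lambda: add 0.
From 0 via lambda: add 1, 10.
No new states can be added; the closed set is {0, 1, 5, 6, 10, 11, 13}.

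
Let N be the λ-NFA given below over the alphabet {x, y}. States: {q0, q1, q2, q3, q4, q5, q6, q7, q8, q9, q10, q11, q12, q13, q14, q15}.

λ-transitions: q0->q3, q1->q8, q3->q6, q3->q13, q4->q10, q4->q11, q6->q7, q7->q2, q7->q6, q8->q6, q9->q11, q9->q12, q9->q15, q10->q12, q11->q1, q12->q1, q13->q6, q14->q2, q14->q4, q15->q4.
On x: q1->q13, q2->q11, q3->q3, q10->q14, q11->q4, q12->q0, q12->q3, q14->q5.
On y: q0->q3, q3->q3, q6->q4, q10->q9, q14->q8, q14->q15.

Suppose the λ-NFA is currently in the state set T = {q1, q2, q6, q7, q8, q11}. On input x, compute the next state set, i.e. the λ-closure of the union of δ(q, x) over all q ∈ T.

q1 on x → {q13}.
q2 on x → {q11}.
q11 on x → {q4}.
No x-transition from q6, q7, q8.
Union after reading x: {q4, q11, q13}.
Now take the λ-closure:
From q4 via λ: add q10.
From q11 via λ: add q1.
From q13 via λ: add q6.
From q1 via λ: add q8.
From q6 via λ: add q7.
From q10 via λ: add q12.
From q7 via λ: add q2.
No new states can be added; the closed set is {q1, q2, q4, q6, q7, q8, q10, q11, q12, q13}.

{q1, q2, q4, q6, q7, q8, q10, q11, q12, q13}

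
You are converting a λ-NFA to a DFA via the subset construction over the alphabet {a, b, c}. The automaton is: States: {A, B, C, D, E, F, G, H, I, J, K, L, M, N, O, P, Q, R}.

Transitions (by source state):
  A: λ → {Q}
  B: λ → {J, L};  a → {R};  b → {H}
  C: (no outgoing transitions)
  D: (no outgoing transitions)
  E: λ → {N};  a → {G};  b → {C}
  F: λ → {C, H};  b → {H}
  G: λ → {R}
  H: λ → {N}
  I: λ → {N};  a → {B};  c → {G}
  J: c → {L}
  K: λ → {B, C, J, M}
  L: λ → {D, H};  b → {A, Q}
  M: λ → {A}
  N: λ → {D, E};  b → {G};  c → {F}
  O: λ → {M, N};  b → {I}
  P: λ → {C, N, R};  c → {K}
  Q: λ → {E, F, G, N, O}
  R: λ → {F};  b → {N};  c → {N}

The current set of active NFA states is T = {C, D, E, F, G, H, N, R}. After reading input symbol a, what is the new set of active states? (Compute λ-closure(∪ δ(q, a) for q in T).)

{C, D, E, F, G, H, N, R}

E on a → {G}.
No a-transition from C, D, F, G, H, N, R.
Union after reading a: {G}.
Now take the λ-closure:
From G via λ: add R.
From R via λ: add F.
From F via λ: add C, H.
From H via λ: add N.
From N via λ: add D, E.
No new states can be added; the closed set is {C, D, E, F, G, H, N, R}.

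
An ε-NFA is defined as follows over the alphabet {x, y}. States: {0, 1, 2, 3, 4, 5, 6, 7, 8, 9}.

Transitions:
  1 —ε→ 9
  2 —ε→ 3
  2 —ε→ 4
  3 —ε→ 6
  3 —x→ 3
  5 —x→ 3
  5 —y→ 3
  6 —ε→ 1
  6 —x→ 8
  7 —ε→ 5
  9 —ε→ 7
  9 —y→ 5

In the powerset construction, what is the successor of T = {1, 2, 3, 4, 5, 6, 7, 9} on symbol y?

{1, 3, 5, 6, 7, 9}

5 on y → {3}.
9 on y → {5}.
No y-transition from 1, 2, 3, 4, 6, 7.
Union after reading y: {3, 5}.
Now take the ε-closure:
From 3 via ε: add 6.
From 6 via ε: add 1.
From 1 via ε: add 9.
From 9 via ε: add 7.
No new states can be added; the closed set is {1, 3, 5, 6, 7, 9}.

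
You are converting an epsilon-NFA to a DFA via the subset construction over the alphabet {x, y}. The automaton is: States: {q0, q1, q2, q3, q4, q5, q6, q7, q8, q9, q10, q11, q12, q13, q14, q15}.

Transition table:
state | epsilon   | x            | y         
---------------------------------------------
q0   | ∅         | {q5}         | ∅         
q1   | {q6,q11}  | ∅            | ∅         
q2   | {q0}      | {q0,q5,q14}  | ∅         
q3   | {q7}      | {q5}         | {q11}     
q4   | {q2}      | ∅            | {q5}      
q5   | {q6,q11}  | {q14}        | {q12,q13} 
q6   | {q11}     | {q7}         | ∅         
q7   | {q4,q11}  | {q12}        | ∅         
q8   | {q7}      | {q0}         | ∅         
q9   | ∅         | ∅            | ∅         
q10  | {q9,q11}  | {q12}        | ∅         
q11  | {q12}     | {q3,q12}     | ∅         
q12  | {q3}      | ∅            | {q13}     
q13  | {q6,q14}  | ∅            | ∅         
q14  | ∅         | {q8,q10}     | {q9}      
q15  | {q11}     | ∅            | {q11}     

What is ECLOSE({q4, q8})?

{q0, q2, q3, q4, q7, q8, q11, q12}

Start with {q4, q8}.
From q4 via epsilon: add q2.
From q8 via epsilon: add q7.
From q2 via epsilon: add q0.
From q7 via epsilon: add q11.
From q11 via epsilon: add q12.
From q12 via epsilon: add q3.
No new states can be added; the closed set is {q0, q2, q3, q4, q7, q8, q11, q12}.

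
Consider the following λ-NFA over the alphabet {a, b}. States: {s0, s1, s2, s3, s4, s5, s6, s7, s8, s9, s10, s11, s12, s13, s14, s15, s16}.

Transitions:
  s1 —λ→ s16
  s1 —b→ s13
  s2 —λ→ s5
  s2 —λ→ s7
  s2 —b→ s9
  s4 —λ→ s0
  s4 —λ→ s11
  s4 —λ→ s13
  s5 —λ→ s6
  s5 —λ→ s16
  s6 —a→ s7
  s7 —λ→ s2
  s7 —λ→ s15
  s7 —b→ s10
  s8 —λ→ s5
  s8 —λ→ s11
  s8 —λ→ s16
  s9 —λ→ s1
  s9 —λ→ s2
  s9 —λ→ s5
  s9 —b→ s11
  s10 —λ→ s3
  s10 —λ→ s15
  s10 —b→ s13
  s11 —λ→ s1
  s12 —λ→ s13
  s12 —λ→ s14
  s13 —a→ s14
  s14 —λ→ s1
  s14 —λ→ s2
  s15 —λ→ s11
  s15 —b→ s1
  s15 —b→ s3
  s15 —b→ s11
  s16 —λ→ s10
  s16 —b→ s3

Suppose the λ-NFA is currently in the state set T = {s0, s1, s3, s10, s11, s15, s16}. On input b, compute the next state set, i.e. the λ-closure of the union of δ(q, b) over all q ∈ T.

s1 on b → {s13}.
s10 on b → {s13}.
s15 on b → {s1, s3, s11}.
s16 on b → {s3}.
No b-transition from s0, s3, s11.
Union after reading b: {s1, s3, s11, s13}.
Now take the λ-closure:
From s1 via λ: add s16.
From s16 via λ: add s10.
From s10 via λ: add s15.
No new states can be added; the closed set is {s1, s3, s10, s11, s13, s15, s16}.

{s1, s3, s10, s11, s13, s15, s16}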